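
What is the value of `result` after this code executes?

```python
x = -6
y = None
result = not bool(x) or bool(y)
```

x = -6; y = None; result = False

False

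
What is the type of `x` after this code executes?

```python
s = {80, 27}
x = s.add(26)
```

set.add() returns None (mutates in place)

NoneType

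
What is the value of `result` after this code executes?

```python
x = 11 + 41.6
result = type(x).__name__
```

x is float; result = 'float'

'float'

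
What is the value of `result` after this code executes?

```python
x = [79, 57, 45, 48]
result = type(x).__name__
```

x is list; result = 'list'

'list'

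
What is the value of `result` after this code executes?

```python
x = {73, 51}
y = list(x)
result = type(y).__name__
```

x is set; y is list; result = 'list'

'list'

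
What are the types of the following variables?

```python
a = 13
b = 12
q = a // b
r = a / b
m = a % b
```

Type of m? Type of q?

% of ints returns int; // returns int

int, int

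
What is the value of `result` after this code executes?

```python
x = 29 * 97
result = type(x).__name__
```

x is int; result = 'int'

'int'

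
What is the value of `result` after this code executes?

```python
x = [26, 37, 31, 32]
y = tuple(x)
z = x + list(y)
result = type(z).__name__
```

x is list; y is tuple; z is list; result = 'list'

'list'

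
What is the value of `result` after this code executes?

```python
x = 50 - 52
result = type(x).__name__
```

x is int; result = 'int'

'int'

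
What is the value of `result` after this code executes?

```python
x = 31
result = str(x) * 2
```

x = 31; result = '3131'

'3131'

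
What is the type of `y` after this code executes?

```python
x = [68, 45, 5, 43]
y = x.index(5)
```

list.index() returns int

int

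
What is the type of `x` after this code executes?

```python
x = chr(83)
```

chr() returns str (single char)

str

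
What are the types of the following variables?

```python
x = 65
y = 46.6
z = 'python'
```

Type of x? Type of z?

x is assigned a bare integer (no decimal point), so it is an int; z is assigned a quoted string literal, so it is a str

int, str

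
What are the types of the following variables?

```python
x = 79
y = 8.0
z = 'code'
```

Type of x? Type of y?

x is assigned a bare integer (no decimal point), so it is an int; y is assigned a number with a decimal point, so it is a float

int, float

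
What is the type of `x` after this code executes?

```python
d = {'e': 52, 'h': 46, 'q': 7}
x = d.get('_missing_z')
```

dict.get() returns None when key not found

NoneType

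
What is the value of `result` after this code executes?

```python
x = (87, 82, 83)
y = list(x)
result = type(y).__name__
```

x is tuple; y is list; result = 'list'

'list'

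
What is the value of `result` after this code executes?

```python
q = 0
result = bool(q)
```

q = 0; result = False

False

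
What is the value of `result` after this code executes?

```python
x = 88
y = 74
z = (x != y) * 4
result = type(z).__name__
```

x is int; y is int; z is int; result = 'int'

'int'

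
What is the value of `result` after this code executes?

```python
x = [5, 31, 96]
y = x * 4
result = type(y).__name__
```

x is list; y is list; result = 'list'

'list'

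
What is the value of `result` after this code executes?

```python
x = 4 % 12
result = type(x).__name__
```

x is int; result = 'int'

'int'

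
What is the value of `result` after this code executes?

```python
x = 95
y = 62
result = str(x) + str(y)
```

x = 95; y = 62; result = '9562'

'9562'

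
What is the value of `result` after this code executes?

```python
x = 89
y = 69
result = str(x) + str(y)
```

x = 89; y = 69; result = '8969'

'8969'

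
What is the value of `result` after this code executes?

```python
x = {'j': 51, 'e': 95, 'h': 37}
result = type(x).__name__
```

x is dict; result = 'dict'

'dict'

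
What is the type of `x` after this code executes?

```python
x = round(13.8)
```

round() with no decimal places returns int

int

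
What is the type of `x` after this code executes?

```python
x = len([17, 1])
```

len() always returns int

int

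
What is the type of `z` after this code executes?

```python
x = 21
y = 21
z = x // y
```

int // int = int

int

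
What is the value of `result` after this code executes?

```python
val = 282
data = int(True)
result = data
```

val = 282; data = 1; result = 1

1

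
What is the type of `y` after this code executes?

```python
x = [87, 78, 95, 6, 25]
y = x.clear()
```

list.clear() returns None

NoneType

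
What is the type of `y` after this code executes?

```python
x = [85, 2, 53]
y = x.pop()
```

list.pop() returns the popped element

int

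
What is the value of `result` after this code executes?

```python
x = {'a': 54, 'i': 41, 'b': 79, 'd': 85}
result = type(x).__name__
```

x is dict; result = 'dict'

'dict'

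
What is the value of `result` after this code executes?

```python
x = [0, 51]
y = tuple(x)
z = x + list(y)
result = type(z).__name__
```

x is list; y is tuple; z is list; result = 'list'

'list'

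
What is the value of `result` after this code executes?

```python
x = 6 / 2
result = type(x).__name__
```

x is float; result = 'float'

'float'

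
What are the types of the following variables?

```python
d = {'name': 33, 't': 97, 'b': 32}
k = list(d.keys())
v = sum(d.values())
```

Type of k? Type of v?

list() converts to list; sum of ints is int

list, int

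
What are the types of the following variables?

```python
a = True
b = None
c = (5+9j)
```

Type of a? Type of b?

a is assigned the constant True, which has type bool; b is assigned None, whose type is NoneType

bool, NoneType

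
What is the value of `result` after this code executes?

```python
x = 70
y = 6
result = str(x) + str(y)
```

x = 70; y = 6; result = '706'

'706'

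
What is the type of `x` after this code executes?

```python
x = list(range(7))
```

list(range()) returns list

list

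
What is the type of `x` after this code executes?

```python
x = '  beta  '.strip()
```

str.strip() returns str

str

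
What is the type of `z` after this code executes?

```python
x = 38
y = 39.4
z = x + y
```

int + float = float

float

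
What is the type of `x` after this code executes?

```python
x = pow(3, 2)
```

pow(int, int) returns int

int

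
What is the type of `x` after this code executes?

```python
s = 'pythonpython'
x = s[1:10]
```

Slicing a str returns str

str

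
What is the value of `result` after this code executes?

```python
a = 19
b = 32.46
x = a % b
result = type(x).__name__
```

a is int; b is float; x is float; result = 'float'

'float'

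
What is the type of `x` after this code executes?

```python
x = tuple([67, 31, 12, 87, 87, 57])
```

tuple() constructor returns tuple

tuple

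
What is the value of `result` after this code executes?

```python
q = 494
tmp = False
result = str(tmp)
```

q = 494; tmp = False; result = 'False'

'False'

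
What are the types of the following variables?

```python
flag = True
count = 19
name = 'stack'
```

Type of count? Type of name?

count is assigned a bare integer (no decimal point), so it is an int; name is assigned a quoted string literal, so it is a str

int, str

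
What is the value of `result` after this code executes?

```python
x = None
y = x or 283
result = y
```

x = None; y = 283; result = 283

283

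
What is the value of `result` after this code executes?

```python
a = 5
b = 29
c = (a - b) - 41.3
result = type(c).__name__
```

a is int; b is int; c is float; result = 'float'

'float'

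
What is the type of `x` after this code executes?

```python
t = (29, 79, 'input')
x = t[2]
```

Index 2 of tuple is a str literal

str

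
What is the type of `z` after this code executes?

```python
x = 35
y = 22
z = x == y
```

Equality comparison returns bool

bool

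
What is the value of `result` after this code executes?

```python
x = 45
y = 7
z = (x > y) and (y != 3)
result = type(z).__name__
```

x is int; y is int; z is bool; result = 'bool'

'bool'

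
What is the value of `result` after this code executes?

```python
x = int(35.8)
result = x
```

x = 35; result = 35

35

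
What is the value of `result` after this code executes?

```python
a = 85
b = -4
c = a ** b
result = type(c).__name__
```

a is int; b is int; c is float; result = 'float'

'float'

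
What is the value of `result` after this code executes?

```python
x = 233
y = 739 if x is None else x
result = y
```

x = 233; y = 233; result = 233

233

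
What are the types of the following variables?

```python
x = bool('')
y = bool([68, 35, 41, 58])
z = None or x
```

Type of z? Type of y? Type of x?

None or bool returns the bool; bool() returns bool; bool() returns bool

bool, bool, bool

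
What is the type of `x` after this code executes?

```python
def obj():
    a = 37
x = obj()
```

Function without return returns None

NoneType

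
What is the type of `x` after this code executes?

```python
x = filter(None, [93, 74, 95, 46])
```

filter() returns a filter object

filter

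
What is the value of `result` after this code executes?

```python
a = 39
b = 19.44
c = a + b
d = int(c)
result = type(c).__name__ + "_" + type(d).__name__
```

a is int; b is float; c is float; d is int; result = 'float_int'

'float_int'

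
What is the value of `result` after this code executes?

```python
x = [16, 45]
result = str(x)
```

x = [16, 45]; result = '[16, 45]'

'[16, 45]'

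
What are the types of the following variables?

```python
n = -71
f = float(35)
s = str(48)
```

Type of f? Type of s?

f is assigned the result of calling float(), which returns a float; s is assigned the result of calling str(), which returns a str

float, str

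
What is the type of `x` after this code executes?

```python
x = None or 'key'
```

'or' with None returns the other truthy value (str)

str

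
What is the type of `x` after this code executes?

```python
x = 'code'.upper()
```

str.upper() returns str

str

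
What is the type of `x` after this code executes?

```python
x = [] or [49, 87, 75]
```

'or' returns first truthy value (list)

list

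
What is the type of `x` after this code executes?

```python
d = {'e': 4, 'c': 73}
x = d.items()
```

dict.items() returns dict_items view

dict_items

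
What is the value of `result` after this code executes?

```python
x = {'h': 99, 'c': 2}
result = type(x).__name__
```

x is dict; result = 'dict'

'dict'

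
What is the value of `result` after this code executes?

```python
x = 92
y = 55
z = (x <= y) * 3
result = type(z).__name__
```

x is int; y is int; z is int; result = 'int'

'int'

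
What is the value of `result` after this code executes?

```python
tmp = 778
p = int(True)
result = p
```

tmp = 778; p = 1; result = 1

1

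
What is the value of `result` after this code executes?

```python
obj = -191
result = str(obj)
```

obj = -191; result = '-191'

'-191'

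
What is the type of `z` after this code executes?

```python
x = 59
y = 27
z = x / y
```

int / int = float

float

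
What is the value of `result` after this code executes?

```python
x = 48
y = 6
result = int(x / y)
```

x = 48; y = 6; result = 8

8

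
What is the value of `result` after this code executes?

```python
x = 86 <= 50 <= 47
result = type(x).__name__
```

x is bool; result = 'bool'

'bool'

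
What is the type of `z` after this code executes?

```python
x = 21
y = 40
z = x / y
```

int / int = float

float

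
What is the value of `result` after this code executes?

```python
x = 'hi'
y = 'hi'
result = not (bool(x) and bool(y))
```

x = 'hi'; y = 'hi'; result = False

False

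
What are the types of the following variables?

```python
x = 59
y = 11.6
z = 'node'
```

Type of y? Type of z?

y is assigned a number with a decimal point, so it is a float; z is assigned a quoted string literal, so it is a str

float, str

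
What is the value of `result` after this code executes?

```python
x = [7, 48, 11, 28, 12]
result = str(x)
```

x = [7, 48, 11, 28, 12]; result = '[7, 48, 11, 28, 12]'

'[7, 48, 11, 28, 12]'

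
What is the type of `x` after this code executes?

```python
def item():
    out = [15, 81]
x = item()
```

Function without return returns None

NoneType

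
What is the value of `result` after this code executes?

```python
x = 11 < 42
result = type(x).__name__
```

x is bool; result = 'bool'

'bool'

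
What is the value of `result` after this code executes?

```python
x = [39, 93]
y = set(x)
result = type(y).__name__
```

x is list; y is set; result = 'set'

'set'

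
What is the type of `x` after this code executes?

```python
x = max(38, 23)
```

max() of ints returns int

int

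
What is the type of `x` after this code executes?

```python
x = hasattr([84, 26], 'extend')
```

hasattr() returns bool

bool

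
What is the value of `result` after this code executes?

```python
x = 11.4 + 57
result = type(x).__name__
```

x is float; result = 'float'

'float'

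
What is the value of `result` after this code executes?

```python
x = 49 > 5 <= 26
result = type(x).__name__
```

x is bool; result = 'bool'

'bool'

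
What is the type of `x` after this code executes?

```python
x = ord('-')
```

ord() returns int (code point)

int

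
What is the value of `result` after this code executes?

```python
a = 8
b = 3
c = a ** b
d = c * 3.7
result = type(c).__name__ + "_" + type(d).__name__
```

a is int; b is int; c is int; d is float; result = 'int_float'

'int_float'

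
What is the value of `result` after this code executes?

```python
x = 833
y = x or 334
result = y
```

x = 833; y = 833; result = 833

833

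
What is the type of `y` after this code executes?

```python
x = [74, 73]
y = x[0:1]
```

Slicing a list returns a list

list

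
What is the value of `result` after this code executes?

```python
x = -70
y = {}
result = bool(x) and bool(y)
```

x = -70; y = {}; result = False

False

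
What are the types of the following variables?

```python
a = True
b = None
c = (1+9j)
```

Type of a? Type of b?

a is assigned the constant True, which has type bool; b is assigned None, whose type is NoneType

bool, NoneType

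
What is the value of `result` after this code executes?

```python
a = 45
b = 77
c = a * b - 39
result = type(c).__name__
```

a is int; b is int; c is int; result = 'int'

'int'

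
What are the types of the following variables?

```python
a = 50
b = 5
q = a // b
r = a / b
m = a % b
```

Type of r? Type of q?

/ returns float; // returns int

float, int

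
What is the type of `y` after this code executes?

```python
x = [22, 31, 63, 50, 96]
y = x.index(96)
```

list.index() returns int

int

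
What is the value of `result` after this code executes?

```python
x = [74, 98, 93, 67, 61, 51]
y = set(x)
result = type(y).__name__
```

x is list; y is set; result = 'set'

'set'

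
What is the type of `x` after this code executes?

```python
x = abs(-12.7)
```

abs() of float returns float

float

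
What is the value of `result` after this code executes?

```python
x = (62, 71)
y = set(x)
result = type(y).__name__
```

x is tuple; y is set; result = 'set'

'set'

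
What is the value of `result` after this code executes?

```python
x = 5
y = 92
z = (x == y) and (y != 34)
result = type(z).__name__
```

x is int; y is int; z is bool; result = 'bool'

'bool'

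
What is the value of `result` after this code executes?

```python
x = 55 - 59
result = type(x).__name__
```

x is int; result = 'int'

'int'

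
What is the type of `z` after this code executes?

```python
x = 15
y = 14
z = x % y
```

int % int = int

int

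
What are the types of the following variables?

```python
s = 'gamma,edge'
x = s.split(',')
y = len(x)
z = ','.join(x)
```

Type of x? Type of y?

str.split() returns list; len() returns int

list, int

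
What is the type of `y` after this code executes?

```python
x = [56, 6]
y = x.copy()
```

list.copy() returns list

list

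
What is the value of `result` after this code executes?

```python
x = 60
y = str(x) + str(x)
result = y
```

x = 60; y = '6060'; result = '6060'

'6060'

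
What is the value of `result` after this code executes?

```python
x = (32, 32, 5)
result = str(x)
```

x = (32, 32, 5); result = '(32, 32, 5)'

'(32, 32, 5)'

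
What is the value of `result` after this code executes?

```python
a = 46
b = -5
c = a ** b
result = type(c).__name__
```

a is int; b is int; c is float; result = 'float'

'float'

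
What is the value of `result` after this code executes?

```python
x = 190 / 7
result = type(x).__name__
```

x is float; result = 'float'

'float'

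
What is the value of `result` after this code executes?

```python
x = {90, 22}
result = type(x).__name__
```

x is set; result = 'set'

'set'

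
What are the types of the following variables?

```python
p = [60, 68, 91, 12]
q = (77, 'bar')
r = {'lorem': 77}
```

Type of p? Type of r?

p is assigned a list literal (square brackets); r is assigned a dict literal ({key: value})

list, dict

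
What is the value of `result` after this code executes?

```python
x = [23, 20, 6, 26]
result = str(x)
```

x = [23, 20, 6, 26]; result = '[23, 20, 6, 26]'

'[23, 20, 6, 26]'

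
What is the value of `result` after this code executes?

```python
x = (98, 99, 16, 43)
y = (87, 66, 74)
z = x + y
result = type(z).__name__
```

x is tuple; y is tuple; z is tuple; result = 'tuple'

'tuple'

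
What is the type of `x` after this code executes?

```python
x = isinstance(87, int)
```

isinstance() returns bool

bool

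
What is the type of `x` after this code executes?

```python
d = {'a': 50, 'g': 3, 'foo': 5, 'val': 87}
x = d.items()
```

dict.items() returns dict_items view

dict_items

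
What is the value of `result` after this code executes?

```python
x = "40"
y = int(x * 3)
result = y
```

x = '40'; y = 404040; result = 404040

404040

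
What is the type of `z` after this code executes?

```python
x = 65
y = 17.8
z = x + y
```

int + float = float

float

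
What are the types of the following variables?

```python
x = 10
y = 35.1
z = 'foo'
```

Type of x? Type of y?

x is assigned a bare integer (no decimal point), so it is an int; y is assigned a number with a decimal point, so it is a float

int, float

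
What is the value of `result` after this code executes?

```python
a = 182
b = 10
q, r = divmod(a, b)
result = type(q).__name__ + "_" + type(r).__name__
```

a is int; b is int; q is int; r is int; result = 'int_int'

'int_int'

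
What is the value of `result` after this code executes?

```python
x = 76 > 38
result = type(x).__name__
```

x is bool; result = 'bool'

'bool'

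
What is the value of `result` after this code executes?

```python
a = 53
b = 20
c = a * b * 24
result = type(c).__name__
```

a is int; b is int; c is int; result = 'int'

'int'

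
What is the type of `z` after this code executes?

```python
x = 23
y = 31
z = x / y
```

int / int = float

float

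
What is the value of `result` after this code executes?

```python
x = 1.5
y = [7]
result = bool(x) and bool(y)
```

x = 1.5; y = [7]; result = True

True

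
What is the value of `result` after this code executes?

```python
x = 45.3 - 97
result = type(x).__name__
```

x is float; result = 'float'

'float'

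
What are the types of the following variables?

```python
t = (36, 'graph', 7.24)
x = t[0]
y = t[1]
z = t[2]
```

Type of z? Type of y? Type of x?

tuple[2] is float; tuple[1] is str; tuple[0] is int

float, str, int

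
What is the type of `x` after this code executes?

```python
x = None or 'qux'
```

'or' with None returns the other truthy value (str)

str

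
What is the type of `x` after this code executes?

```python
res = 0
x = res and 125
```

'and' returns first falsy value (0 is int)

int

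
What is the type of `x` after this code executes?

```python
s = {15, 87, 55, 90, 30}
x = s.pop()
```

Popping from set[int] returns int

int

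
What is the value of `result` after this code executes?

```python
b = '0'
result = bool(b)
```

b = '0'; result = True

True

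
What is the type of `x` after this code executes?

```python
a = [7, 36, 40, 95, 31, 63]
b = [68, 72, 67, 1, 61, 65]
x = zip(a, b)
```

zip() returns a zip object

zip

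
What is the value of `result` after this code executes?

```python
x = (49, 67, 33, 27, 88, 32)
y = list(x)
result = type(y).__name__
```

x is tuple; y is list; result = 'list'

'list'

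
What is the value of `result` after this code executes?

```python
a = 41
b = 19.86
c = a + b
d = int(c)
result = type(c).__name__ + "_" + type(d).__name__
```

a is int; b is float; c is float; d is int; result = 'float_int'

'float_int'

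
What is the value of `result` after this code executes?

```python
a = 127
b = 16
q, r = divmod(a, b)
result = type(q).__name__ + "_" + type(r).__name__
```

a is int; b is int; q is int; r is int; result = 'int_int'

'int_int'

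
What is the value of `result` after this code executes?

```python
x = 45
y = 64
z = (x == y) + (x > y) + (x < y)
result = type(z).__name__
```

x is int; y is int; z is int; result = 'int'

'int'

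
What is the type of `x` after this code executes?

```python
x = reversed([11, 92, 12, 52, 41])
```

reversed() on a list returns list_reverseiterator

list_reverseiterator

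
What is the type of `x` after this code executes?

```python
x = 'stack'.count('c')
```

str.count() returns int

int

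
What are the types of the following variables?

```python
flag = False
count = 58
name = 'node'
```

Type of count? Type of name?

count is assigned a bare integer (no decimal point), so it is an int; name is assigned a quoted string literal, so it is a str

int, str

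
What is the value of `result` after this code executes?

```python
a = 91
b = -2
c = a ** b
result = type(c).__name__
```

a is int; b is int; c is float; result = 'float'

'float'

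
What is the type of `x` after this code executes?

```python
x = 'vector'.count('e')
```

str.count() returns int

int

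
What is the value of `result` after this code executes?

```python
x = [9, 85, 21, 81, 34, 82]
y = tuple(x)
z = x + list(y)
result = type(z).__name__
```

x is list; y is tuple; z is list; result = 'list'

'list'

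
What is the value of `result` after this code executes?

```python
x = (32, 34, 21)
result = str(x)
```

x = (32, 34, 21); result = '(32, 34, 21)'

'(32, 34, 21)'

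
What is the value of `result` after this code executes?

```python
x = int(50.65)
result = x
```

x = 50; result = 50

50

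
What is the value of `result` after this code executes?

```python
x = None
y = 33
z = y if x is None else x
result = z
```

x = None; y = 33; z = 33; result = 33

33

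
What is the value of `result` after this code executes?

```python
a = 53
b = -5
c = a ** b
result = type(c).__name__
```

a is int; b is int; c is float; result = 'float'

'float'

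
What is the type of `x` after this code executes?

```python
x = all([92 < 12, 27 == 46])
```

all() returns bool

bool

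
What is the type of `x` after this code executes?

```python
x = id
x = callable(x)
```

callable() returns bool

bool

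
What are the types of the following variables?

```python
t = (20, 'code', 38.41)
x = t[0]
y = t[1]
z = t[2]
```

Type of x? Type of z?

tuple[0] is int; tuple[2] is float

int, float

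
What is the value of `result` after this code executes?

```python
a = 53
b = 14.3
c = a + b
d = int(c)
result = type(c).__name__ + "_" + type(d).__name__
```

a is int; b is float; c is float; d is int; result = 'float_int'

'float_int'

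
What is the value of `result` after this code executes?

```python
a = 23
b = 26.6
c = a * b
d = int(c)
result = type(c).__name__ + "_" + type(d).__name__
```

a is int; b is float; c is float; d is int; result = 'float_int'

'float_int'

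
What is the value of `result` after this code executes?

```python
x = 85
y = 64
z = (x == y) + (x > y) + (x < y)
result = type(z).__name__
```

x is int; y is int; z is int; result = 'int'

'int'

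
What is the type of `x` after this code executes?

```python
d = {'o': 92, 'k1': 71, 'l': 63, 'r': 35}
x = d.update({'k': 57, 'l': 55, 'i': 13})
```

dict.update() returns None

NoneType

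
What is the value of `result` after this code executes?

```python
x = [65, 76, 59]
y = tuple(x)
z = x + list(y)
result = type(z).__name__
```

x is list; y is tuple; z is list; result = 'list'

'list'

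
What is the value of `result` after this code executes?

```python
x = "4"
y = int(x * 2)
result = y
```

x = '4'; y = 44; result = 44

44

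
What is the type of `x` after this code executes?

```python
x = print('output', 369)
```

print() returns None

NoneType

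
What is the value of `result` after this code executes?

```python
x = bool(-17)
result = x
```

x = True; result = True

True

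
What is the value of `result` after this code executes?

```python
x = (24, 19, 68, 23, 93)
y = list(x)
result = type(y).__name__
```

x is tuple; y is list; result = 'list'

'list'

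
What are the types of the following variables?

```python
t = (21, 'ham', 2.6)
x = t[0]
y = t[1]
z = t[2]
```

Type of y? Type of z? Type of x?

tuple[1] is str; tuple[2] is float; tuple[0] is int

str, float, int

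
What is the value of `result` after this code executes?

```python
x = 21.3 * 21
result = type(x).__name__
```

x is float; result = 'float'

'float'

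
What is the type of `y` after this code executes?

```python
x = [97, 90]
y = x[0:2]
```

Slicing a list returns a list

list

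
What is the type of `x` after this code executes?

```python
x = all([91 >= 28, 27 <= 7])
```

all() returns bool

bool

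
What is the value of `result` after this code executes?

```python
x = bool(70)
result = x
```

x = True; result = True

True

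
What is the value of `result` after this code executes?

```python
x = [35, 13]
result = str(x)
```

x = [35, 13]; result = '[35, 13]'

'[35, 13]'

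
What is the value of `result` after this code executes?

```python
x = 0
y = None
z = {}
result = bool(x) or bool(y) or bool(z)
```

x = 0; y = None; z = {}; result = False

False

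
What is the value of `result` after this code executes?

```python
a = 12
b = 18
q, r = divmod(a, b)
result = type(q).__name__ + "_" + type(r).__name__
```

a is int; b is int; q is int; r is int; result = 'int_int'

'int_int'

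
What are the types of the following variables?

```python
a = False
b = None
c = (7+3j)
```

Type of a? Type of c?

a is assigned the constant False, which has type bool; c is assigned (7+3j), an int plus an imaginary literal (j suffix), which evaluates to complex

bool, complex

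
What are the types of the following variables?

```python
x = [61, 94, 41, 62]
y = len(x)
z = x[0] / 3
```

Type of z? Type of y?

int / int = float; len() returns int

float, int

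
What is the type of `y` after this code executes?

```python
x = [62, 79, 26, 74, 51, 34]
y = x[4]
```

Indexing list[int] returns int

int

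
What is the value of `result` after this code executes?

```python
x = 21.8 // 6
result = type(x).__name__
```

x is float; result = 'float'

'float'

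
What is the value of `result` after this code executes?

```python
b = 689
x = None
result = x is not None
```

b = 689; x = None; result = False

False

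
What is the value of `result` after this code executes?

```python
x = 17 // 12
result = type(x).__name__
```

x is int; result = 'int'

'int'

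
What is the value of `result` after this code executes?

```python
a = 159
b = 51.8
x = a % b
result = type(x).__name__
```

a is int; b is float; x is float; result = 'float'

'float'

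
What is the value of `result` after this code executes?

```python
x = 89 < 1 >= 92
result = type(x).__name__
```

x is bool; result = 'bool'

'bool'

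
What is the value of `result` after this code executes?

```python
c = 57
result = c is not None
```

c = 57; result = True

True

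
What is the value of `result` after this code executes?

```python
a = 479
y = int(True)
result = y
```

a = 479; y = 1; result = 1

1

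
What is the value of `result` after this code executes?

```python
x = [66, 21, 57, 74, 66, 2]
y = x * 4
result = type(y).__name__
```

x is list; y is list; result = 'list'

'list'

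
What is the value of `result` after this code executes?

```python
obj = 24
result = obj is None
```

obj = 24; result = False

False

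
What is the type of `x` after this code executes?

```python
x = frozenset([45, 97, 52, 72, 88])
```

frozenset() returns frozenset

frozenset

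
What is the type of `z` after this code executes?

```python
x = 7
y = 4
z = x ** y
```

positive int ** positive int = int

int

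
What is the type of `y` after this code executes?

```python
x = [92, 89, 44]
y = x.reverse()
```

list.reverse() returns None

NoneType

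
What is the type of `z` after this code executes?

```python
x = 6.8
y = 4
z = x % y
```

float % int = float

float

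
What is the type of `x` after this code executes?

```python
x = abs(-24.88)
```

abs() of float returns float

float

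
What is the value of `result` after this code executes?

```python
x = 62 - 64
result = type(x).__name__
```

x is int; result = 'int'

'int'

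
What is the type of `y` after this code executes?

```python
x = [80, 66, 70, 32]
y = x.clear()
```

list.clear() returns None

NoneType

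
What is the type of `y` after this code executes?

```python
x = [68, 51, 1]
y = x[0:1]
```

Slicing a list returns a list

list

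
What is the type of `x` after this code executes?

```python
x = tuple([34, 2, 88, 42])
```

tuple() constructor returns tuple

tuple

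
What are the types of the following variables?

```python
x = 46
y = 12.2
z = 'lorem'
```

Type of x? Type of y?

x is assigned a bare integer (no decimal point), so it is an int; y is assigned a number with a decimal point, so it is a float

int, float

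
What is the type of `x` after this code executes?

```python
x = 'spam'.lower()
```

str.lower() returns str

str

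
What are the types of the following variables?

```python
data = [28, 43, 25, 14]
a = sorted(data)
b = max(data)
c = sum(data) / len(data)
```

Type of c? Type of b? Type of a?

int / int = float; max of ints returns int; sorted() returns list

float, int, list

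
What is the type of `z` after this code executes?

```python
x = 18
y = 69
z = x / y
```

int / int = float

float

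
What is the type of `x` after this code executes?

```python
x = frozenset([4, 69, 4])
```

frozenset() returns frozenset

frozenset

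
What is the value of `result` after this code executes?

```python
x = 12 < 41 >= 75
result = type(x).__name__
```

x is bool; result = 'bool'

'bool'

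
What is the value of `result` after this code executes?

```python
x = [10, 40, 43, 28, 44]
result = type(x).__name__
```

x is list; result = 'list'

'list'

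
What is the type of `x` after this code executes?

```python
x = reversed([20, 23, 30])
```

reversed() on a list returns list_reverseiterator

list_reverseiterator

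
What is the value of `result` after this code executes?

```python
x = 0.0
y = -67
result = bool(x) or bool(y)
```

x = 0.0; y = -67; result = True

True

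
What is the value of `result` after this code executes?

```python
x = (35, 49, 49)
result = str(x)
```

x = (35, 49, 49); result = '(35, 49, 49)'

'(35, 49, 49)'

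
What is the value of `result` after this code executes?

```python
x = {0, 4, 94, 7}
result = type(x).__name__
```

x is set; result = 'set'

'set'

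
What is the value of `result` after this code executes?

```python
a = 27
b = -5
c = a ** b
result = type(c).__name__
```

a is int; b is int; c is float; result = 'float'

'float'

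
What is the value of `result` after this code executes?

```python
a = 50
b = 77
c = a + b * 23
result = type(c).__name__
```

a is int; b is int; c is int; result = 'int'

'int'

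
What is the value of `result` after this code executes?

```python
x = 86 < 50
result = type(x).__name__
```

x is bool; result = 'bool'

'bool'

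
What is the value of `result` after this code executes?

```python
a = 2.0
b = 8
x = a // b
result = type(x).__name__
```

a is float; b is int; x is float; result = 'float'

'float'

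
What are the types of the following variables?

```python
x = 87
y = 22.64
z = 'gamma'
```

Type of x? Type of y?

x is assigned a bare integer (no decimal point), so it is an int; y is assigned a number with a decimal point, so it is a float

int, float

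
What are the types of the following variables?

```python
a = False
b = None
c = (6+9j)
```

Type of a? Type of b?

a is assigned the constant False, which has type bool; b is assigned None, whose type is NoneType

bool, NoneType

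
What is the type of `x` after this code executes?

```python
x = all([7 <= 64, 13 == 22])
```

all() returns bool

bool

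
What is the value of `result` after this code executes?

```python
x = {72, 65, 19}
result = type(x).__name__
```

x is set; result = 'set'

'set'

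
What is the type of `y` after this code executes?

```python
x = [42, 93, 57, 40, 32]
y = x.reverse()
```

list.reverse() returns None

NoneType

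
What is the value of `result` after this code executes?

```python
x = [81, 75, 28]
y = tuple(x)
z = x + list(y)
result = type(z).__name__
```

x is list; y is tuple; z is list; result = 'list'

'list'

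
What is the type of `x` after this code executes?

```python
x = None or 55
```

'or' with None returns the other truthy value

int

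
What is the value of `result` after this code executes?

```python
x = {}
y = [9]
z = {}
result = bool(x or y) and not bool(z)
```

x = {}; y = [9]; z = {}; result = True

True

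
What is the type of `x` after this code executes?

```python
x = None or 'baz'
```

'or' with None returns the other truthy value (str)

str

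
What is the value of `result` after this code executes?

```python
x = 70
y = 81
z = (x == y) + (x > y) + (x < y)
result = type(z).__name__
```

x is int; y is int; z is int; result = 'int'

'int'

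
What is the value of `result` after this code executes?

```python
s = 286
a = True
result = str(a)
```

s = 286; a = True; result = 'True'

'True'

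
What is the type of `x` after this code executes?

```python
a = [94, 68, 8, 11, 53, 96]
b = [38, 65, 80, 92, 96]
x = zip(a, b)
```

zip() returns a zip object

zip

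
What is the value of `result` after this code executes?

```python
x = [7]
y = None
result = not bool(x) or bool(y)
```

x = [7]; y = None; result = False

False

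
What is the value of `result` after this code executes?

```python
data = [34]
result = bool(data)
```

data = [34]; result = True

True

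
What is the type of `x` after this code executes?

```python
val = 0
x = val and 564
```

'and' returns first falsy value (0 is int)

int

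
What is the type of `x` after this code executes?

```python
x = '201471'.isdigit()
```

str.isdigit() returns bool

bool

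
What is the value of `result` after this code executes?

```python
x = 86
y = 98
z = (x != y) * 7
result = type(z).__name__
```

x is int; y is int; z is int; result = 'int'

'int'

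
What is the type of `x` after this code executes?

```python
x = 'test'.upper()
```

str.upper() returns str

str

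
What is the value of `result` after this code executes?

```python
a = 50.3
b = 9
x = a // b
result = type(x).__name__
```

a is float; b is int; x is float; result = 'float'

'float'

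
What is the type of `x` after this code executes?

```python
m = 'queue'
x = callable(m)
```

callable() returns bool

bool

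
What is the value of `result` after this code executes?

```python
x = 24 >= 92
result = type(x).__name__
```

x is bool; result = 'bool'

'bool'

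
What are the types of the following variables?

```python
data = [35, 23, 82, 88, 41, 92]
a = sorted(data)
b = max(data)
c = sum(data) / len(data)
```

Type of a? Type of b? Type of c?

sorted() returns list; max of ints returns int; int / int = float

list, int, float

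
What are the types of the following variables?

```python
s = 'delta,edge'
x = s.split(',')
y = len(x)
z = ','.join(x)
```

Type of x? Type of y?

str.split() returns list; len() returns int

list, int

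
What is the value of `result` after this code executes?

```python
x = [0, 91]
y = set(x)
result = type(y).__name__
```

x is list; y is set; result = 'set'

'set'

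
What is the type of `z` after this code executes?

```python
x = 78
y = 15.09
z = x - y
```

int - float = float

float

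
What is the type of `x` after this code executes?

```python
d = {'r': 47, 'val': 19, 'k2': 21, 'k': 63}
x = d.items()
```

dict.items() returns dict_items view

dict_items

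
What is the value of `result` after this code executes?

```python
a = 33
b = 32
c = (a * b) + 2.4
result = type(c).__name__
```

a is int; b is int; c is float; result = 'float'

'float'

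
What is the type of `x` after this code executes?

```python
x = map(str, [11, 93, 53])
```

map() returns a map object

map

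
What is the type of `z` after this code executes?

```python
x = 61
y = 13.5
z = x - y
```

int - float = float

float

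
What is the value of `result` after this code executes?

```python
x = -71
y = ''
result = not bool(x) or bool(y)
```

x = -71; y = ''; result = False

False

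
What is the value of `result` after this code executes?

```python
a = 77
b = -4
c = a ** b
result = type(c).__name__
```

a is int; b is int; c is float; result = 'float'

'float'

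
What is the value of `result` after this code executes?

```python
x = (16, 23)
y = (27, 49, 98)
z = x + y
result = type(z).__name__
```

x is tuple; y is tuple; z is tuple; result = 'tuple'

'tuple'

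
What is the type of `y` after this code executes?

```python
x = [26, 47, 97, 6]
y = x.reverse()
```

list.reverse() returns None

NoneType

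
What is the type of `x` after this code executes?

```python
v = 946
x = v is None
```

'is' comparison returns bool

bool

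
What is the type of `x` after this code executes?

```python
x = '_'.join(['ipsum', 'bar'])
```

str.join() returns str

str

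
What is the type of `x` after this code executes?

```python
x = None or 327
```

'or' with None returns the other truthy value

int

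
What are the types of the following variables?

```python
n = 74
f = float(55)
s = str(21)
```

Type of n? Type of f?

n is assigned a bare integer (no decimal point), so it is an int; f is assigned the result of calling float(), which returns a float

int, float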